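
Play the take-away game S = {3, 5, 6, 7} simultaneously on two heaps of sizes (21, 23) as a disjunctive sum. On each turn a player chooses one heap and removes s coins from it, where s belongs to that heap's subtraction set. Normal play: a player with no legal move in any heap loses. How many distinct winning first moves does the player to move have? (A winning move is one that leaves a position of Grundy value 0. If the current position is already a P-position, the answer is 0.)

3

All heaps use S = {3, 5, 6, 7}:
n :  0  1  2  3  4  5  6  7  8  9 10 11 12 13 14 15 16 17 18 19 20 21 22 23
G :  0  0  0  1  1  1  2  2  2  3  0  0  0  1  1  1  2  2  2  3  0  0  0  1
Heap A: G(21) = 0.
Heap B: G(23) = 1.
Combined Grundy value = 0 ⊕ 1 = 1.
A winning move leaves total XOR = 0, i.e. changes one component's Grundy value g to g ⊕ X where X is the current total.
Heap A: need g' = 0⊕1 = 1. Options: 21−3→G=2, 21−5→G=2, 21−6→G=1, 21−7→G=1. Hits: 2.
Heap B: need g' = 1⊕1 = 0. Options: 23−3→G=0, 23−5→G=2, 23−6→G=2, 23−7→G=2. Hits: 1.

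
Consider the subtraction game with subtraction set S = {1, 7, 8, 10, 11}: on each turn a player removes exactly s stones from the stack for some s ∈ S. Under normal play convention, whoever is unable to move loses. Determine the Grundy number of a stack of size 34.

G(0) = 0
G(1) = mex{0} = 1
G(2) = mex{1} = 0
G(3) = mex{0} = 1
G(4) = mex{1} = 0
G(5) = mex{0} = 1
G(6) = mex{1} = 0
G(7) = mex{0,0} = 1
G(8) = mex{1,1,0} = 2
G(9) = mex{2,0,1} = 3
G(10) = mex{3,1,0,0} = 2
G(11) = mex{2,0,1,1,0} = 3
G(12) = mex{3,1,0,0,1} = 2
G(13) = mex{2,0,1,1,0} = 3
G(14) = mex{3,1,0,0,1} = 2
G(15) = mex{2,2,1,1,0} = 3
G(16) = mex{3,3,2,0,1} = 4
G(17) = mex{4,2,3,1,0} = 5
G(18) = mex{5,3,2,2,1} = 0
G(19) = mex{0,2,3,3,2} = 1
G(20) = mex{1,3,2,2,3} = 0
G(21) = mex{0,2,3,3,2} = 1
G(22) = mex{1,3,2,2,3} = 0
G(23) = mex{0,4,3,3,2} = 1
G(24) = mex{1,5,4,2,3} = 0
G(25) = mex{0,0,5,3,2} = 1
G(26) = mex{1,1,0,4,3} = 2
G(27) = mex{2,0,1,5,4} = 3
G(28) = mex{3,1,0,0,5} = 2
G(29) = mex{2,0,1,1,0} = 3
G(30) = mex{3,1,0,0,1} = 2
G(31) = mex{2,0,1,1,0} = 3
G(32) = mex{3,1,0,0,1} = 2
G(33) = mex{2,2,1,1,0} = 3
G(34) = mex{3,3,2,0,1} = 4

4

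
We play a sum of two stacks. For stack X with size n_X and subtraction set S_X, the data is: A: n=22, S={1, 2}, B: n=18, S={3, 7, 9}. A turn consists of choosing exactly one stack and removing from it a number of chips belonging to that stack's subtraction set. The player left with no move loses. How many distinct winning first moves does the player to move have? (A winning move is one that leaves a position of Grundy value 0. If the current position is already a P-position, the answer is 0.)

Stack A, S = {1, 2}:
n :  0  1  2  3  4  5  6  7  8  9 10 11 12 13 14 15 16 17 18 19 20 21 22
G :  0  1  2  0  1  2  0  1  2  0  1  2  0  1  2  0  1  2  0  1  2  0  1
G_A(22) = 1.
Stack B, S = {3, 7, 9}:
n :  0  1  2  3  4  5  6  7  8  9 10 11 12 13 14 15 16 17 18
G :  0  0  0  1  1  1  0  2  2  1  3  3  0  2  0  1  0  1  0
G_B(18) = 0.
Combined Grundy value = 1 ⊕ 0 = 1.
A winning move leaves total XOR = 0, i.e. changes one component's Grundy value g to g ⊕ X where X is the current total.
Stack A: need g' = 1⊕1 = 0. Options: 22−1→G=0, 22−2→G=2. Hits: 1.
Stack B: need g' = 0⊕1 = 1. Options: 18−3→G=1, 18−7→G=3, 18−9→G=1. Hits: 2.

3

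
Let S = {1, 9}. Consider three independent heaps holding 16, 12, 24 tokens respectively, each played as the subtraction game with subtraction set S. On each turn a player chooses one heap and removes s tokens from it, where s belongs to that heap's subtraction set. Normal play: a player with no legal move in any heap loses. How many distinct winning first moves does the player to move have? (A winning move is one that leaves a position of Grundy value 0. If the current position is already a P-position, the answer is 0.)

0

All heaps use S = {1, 9}:
G(0) = 0
G(1) = mex{0} = 1
G(2) = mex{1} = 0
G(3) = mex{0} = 1
G(4) = mex{1} = 0
G(5) = mex{0} = 1
G(6) = mex{1} = 0
G(7) = mex{0} = 1
G(8) = mex{1} = 0
G(9) = mex{0,0} = 1
G(10) = mex{1,1} = 0
G(11) = mex{0,0} = 1
G(12) = mex{1,1} = 0
G(13) = mex{0,0} = 1
G(14) = mex{1,1} = 0
G(15) = mex{0,0} = 1
G(16) = mex{1,1} = 0
G(17) = mex{0,0} = 1
G(18) = mex{1,1} = 0
G(19) = mex{0,0} = 1
G(20) = mex{1,1} = 0
G(21) = mex{0,0} = 1
G(22) = mex{1,1} = 0
G(23) = mex{0,0} = 1
G(24) = mex{1,1} = 0
Heap A: G(16) = 0.
Heap B: G(12) = 0.
Heap C: G(24) = 0.
Combined Grundy value = 0 ⊕ 0 ⊕ 0 = 0.
A winning move leaves total XOR = 0, i.e. changes one component's Grundy value g to g ⊕ X where X is the current total.
Heap A: target g' = 0⊕0 = 0, but every legal move changes the Grundy value (mex property), so 0 moves.
Heap B: target g' = 0⊕0 = 0, but every legal move changes the Grundy value (mex property), so 0 moves.
Heap C: target g' = 0⊕0 = 0, but every legal move changes the Grundy value (mex property), so 0 moves.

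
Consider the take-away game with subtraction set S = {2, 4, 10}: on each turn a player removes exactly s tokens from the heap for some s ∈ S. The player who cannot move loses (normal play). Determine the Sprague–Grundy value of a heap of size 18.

0

n :  0  1  2  3  4  5  6  7  8  9 10 11 12 13 14 15 16 17 18
G :  0  0  1  1  2  2  0  0  1  1  2  2  0  0  1  1  2  2  0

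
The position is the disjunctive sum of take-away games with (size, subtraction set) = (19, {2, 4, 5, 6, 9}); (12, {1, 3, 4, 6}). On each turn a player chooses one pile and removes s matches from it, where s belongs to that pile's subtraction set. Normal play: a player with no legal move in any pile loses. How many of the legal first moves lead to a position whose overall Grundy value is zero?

Pile A, S = {2, 4, 5, 6, 9}:
G(0) = 0
G(1) = mex{} = 0
G(2) = mex{0} = 1
G(3) = mex{0} = 1
G(4) = mex{1,0} = 2
G(5) = mex{1,0,0} = 2
G(6) = mex{2,1,0,0} = 3
G(7) = mex{2,1,1,0} = 3
G(8) = mex{3,2,1,1} = 0
G(9) = mex{3,2,2,1,0} = 4
G(10) = mex{0,3,2,2,0} = 1
G(11) = mex{4,3,3,2,1} = 0
G(12) = mex{1,0,3,3,1} = 2
G(13) = mex{0,4,0,3,2} = 1
G(14) = mex{2,1,4,0,2} = 3
G(15) = mex{1,0,1,4,3} = 2
G(16) = mex{3,2,0,1,3} = 4
G(17) = mex{2,1,2,0,0} = 3
G(18) = mex{4,3,1,2,4} = 0
G(19) = mex{3,2,3,1,1} = 0
G_A(19) = 0.
Pile B, S = {1, 3, 4, 6}:
n :  0  1  2  3  4  5  6  7  8  9 10 11 12
G :  0  1  0  1  2  3  2  0  1  0  1  2  3
G_B(12) = 3.
Combined Grundy value = 0 ⊕ 3 = 3.
A winning move leaves total XOR = 0, i.e. changes one component's Grundy value g to g ⊕ X where X is the current total.
Pile A: need g' = 0⊕3 = 3. Options: 19−2→G=3, 19−4→G=2, 19−5→G=3, 19−6→G=1, 19−9→G=1. Hits: 2.
Pile B: need g' = 3⊕3 = 0. Options: 12−1→G=2, 12−3→G=0, 12−4→G=1, 12−6→G=2. Hits: 1.

3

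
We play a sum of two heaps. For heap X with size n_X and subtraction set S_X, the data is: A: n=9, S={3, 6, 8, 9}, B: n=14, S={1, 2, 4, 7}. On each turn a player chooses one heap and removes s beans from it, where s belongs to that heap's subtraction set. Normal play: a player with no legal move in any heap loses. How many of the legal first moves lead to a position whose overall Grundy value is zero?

1

Heap A, S = {3, 6, 8, 9}:
n : 0 1 2 3 4 5 6 7 8 9
G : 0 0 0 1 1 1 2 2 2 3
G_A(9) = 3.
Heap B, S = {1, 2, 4, 7}:
G(0) = 0
G(1) = mex{0} = 1
G(2) = mex{1,0} = 2
G(3) = mex{2,1} = 0
G(4) = mex{0,2,0} = 1
G(5) = mex{1,0,1} = 2
G(6) = mex{2,1,2} = 0
G(7) = mex{0,2,0,0} = 1
G(8) = mex{1,0,1,1} = 2
G(9) = mex{2,1,2,2} = 0
G(10) = mex{0,2,0,0} = 1
G(11) = mex{1,0,1,1} = 2
G(12) = mex{2,1,2,2} = 0
G(13) = mex{0,2,0,0} = 1
G(14) = mex{1,0,1,1} = 2
G_B(14) = 2.
Combined Grundy value = 3 ⊕ 2 = 1.
A winning move leaves total XOR = 0, i.e. changes one component's Grundy value g to g ⊕ X where X is the current total.
Heap A: need g' = 3⊕1 = 2. Options: 9−3→G=2, 9−6→G=1, 9−8→G=0, 9−9→G=0. Hits: 1.
Heap B: need g' = 2⊕1 = 3. Options: 14−1→G=1, 14−2→G=0, 14−4→G=1, 14−7→G=1. Hits: 0.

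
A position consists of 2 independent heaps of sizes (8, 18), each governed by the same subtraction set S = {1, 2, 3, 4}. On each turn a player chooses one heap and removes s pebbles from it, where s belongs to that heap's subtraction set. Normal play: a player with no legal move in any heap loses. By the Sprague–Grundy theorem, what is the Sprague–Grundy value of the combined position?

All heaps use S = {1, 2, 3, 4}:
G(0) = 0
G(1) = mex{0} = 1
G(2) = mex{1,0} = 2
G(3) = mex{2,1,0} = 3
G(4) = mex{3,2,1,0} = 4
G(5) = mex{4,3,2,1} = 0
G(6) = mex{0,4,3,2} = 1
G(7) = mex{1,0,4,3} = 2
G(8) = mex{2,1,0,4} = 3
G(9) = mex{3,2,1,0} = 4
G(10) = mex{4,3,2,1} = 0
G(11) = mex{0,4,3,2} = 1
G(12) = mex{1,0,4,3} = 2
G(13) = mex{2,1,0,4} = 3
G(14) = mex{3,2,1,0} = 4
G(15) = mex{4,3,2,1} = 0
G(16) = mex{0,4,3,2} = 1
G(17) = mex{1,0,4,3} = 2
G(18) = mex{2,1,0,4} = 3
Heap A: G(8) = 3.
Heap B: G(18) = 3.
Combined Grundy value = 3 ⊕ 3 = 0.

0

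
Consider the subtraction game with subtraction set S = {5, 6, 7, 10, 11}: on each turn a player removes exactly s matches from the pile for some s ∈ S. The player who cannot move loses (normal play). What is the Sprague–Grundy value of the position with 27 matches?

n :  0  1  2  3  4  5  6  7  8  9 10 11 12 13 14 15 16 17 18 19 20 21 22 23 24 25 26 27
G :  0  0  0  0  0  1  1  1  1  1  2  2  2  2  2  3  0  0  0  0  0  1  1  1  1  1  2  2

2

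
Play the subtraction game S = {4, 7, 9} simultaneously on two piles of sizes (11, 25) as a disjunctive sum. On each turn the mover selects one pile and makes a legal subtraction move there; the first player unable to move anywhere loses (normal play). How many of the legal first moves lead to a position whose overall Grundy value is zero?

All piles use S = {4, 7, 9}:
G(0) = 0
G(1) = mex{} = 0
G(2) = mex{} = 0
G(3) = mex{} = 0
G(4) = mex{0} = 1
G(5) = mex{0} = 1
G(6) = mex{0} = 1
G(7) = mex{0,0} = 1
G(8) = mex{1,0} = 2
G(9) = mex{1,0,0} = 2
G(10) = mex{1,0,0} = 2
G(11) = mex{1,1,0} = 2
G(12) = mex{2,1,0} = 3
G(13) = mex{2,1,1} = 0
G(14) = mex{2,1,1} = 0
G(15) = mex{2,2,1} = 0
G(16) = mex{3,2,1} = 0
G(17) = mex{0,2,2} = 1
G(18) = mex{0,2,2} = 1
G(19) = mex{0,3,2} = 1
G(20) = mex{0,0,2} = 1
G(21) = mex{1,0,3} = 2
G(22) = mex{1,0,0} = 2
G(23) = mex{1,0,0} = 2
G(24) = mex{1,1,0} = 2
G(25) = mex{2,1,0} = 3
Pile A: G(11) = 2.
Pile B: G(25) = 3.
Combined Grundy value = 2 ⊕ 3 = 1.
A winning move leaves total XOR = 0, i.e. changes one component's Grundy value g to g ⊕ X where X is the current total.
Pile A: need g' = 2⊕1 = 3. Options: 11−4→G=1, 11−7→G=1, 11−9→G=0. Hits: 0.
Pile B: need g' = 3⊕1 = 2. Options: 25−4→G=2, 25−7→G=1, 25−9→G=0. Hits: 1.

1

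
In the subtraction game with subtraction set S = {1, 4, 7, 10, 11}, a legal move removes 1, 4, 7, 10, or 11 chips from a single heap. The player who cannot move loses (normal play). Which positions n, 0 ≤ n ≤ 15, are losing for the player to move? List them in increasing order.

0, 2, 5, 8, 14

n :  0  1  2  3  4  5  6  7  8  9 10 11 12 13 14 15
G :  0  1  0  1  2  0  1  2  0  1  2  3  2  3  0  1
P-positions are exactly the n with G(n) = 0.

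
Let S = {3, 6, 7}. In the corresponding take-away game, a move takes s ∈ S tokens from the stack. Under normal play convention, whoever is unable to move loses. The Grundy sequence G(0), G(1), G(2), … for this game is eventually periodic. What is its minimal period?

n :  0  1  2  3  4  5  6  7  8  9 10 11 12 13 14 15 16 17 18 19 20 21
G :  0  0  0  1  1  1  2  2  2  3  0  0  0  1  1  1  2  2  2  3  0  0
G(n+10) = G(n) holds for n = 0,…,6 (a full window of length max(S) = 7), so the sequence is purely periodic with period 10.

10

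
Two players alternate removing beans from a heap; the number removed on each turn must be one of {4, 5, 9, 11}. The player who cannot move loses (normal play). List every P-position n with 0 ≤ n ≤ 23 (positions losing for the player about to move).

0, 1, 2, 3, 15, 16, 17, 18

n :  0  1  2  3  4  5  6  7  8  9 10 11 12 13 14 15 16 17 18 19 20 21 22 23
G :  0  0  0  0  1  1  1  1  2  2  2  2  3  3  3  0  0  0  0  1  1  1  1  2
P-positions are exactly the n with G(n) = 0.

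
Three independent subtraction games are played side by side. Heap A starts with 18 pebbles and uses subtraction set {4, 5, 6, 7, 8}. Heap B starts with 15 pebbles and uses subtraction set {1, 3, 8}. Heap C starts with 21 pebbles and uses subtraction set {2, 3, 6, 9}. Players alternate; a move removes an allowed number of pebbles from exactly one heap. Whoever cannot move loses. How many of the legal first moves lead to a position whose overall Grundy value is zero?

Heap A, S = {4, 5, 6, 7, 8}:
G(0) = 0
G(1) = mex{} = 0
G(2) = mex{} = 0
G(3) = mex{} = 0
G(4) = mex{0} = 1
G(5) = mex{0,0} = 1
G(6) = mex{0,0,0} = 1
G(7) = mex{0,0,0,0} = 1
G(8) = mex{1,0,0,0,0} = 2
G(9) = mex{1,1,0,0,0} = 2
G(10) = mex{1,1,1,0,0} = 2
G(11) = mex{1,1,1,1,0} = 2
G(12) = mex{2,1,1,1,1} = 0
G(13) = mex{2,2,1,1,1} = 0
G(14) = mex{2,2,2,1,1} = 0
G(15) = mex{2,2,2,2,1} = 0
G(16) = mex{0,2,2,2,2} = 1
G(17) = mex{0,0,2,2,2} = 1
G(18) = mex{0,0,0,2,2} = 1
G_A(18) = 1.
Heap B, S = {1, 3, 8}:
G(0) = 0
G(1) = mex{0} = 1
G(2) = mex{1} = 0
G(3) = mex{0,0} = 1
G(4) = mex{1,1} = 0
G(5) = mex{0,0} = 1
G(6) = mex{1,1} = 0
G(7) = mex{0,0} = 1
G(8) = mex{1,1,0} = 2
G(9) = mex{2,0,1} = 3
G(10) = mex{3,1,0} = 2
G(11) = mex{2,2,1} = 0
G(12) = mex{0,3,0} = 1
G(13) = mex{1,2,1} = 0
G(14) = mex{0,0,0} = 1
G(15) = mex{1,1,1} = 0
G_B(15) = 0.
Heap C, S = {2, 3, 6, 9}:
n :  0  1  2  3  4  5  6  7  8  9 10 11 12 13 14 15 16 17 18 19 20 21
G :  0  0  1  1  2  0  3  1  2  2  3  3  0  0  1  1  2  0  3  1  2  2
G_C(21) = 2.
Combined Grundy value = 1 ⊕ 0 ⊕ 2 = 3.
A winning move leaves total XOR = 0, i.e. changes one component's Grundy value g to g ⊕ X where X is the current total.
Heap A: need g' = 1⊕3 = 2. Options: 18−4→G=0, 18−5→G=0, 18−6→G=0, 18−7→G=2, 18−8→G=2. Hits: 2.
Heap B: need g' = 0⊕3 = 3. Options: 15−1→G=1, 15−3→G=1, 15−8→G=1. Hits: 0.
Heap C: need g' = 2⊕3 = 1. Options: 21−2→G=1, 21−3→G=3, 21−6→G=1, 21−9→G=0. Hits: 2.

4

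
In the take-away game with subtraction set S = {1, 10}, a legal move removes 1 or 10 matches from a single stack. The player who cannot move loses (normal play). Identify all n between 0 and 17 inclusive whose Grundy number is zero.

G(0) = 0
G(1) = mex{0} = 1
G(2) = mex{1} = 0
G(3) = mex{0} = 1
G(4) = mex{1} = 0
G(5) = mex{0} = 1
G(6) = mex{1} = 0
G(7) = mex{0} = 1
G(8) = mex{1} = 0
G(9) = mex{0} = 1
G(10) = mex{1,0} = 2
G(11) = mex{2,1} = 0
G(12) = mex{0,0} = 1
G(13) = mex{1,1} = 0
G(14) = mex{0,0} = 1
G(15) = mex{1,1} = 0
G(16) = mex{0,0} = 1
G(17) = mex{1,1} = 0
P-positions are exactly the n with G(n) = 0.

0, 2, 4, 6, 8, 11, 13, 15, 17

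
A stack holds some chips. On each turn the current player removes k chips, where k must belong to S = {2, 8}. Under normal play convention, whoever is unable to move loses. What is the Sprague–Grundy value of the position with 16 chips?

G(0) = 0
G(1) = mex{} = 0
G(2) = mex{0} = 1
G(3) = mex{0} = 1
G(4) = mex{1} = 0
G(5) = mex{1} = 0
G(6) = mex{0} = 1
G(7) = mex{0} = 1
G(8) = mex{1,0} = 2
G(9) = mex{1,0} = 2
G(10) = mex{2,1} = 0
G(11) = mex{2,1} = 0
G(12) = mex{0,0} = 1
G(13) = mex{0,0} = 1
G(14) = mex{1,1} = 0
G(15) = mex{1,1} = 0
G(16) = mex{0,2} = 1

1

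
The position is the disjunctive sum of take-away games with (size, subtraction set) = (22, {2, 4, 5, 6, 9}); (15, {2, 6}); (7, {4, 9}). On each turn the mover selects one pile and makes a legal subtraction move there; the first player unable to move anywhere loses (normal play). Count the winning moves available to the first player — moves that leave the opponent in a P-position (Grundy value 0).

1

Pile A, S = {2, 4, 5, 6, 9}:
G(0) = 0
G(1) = mex{} = 0
G(2) = mex{0} = 1
G(3) = mex{0} = 1
G(4) = mex{1,0} = 2
G(5) = mex{1,0,0} = 2
G(6) = mex{2,1,0,0} = 3
G(7) = mex{2,1,1,0} = 3
G(8) = mex{3,2,1,1} = 0
G(9) = mex{3,2,2,1,0} = 4
G(10) = mex{0,3,2,2,0} = 1
G(11) = mex{4,3,3,2,1} = 0
G(12) = mex{1,0,3,3,1} = 2
G(13) = mex{0,4,0,3,2} = 1
G(14) = mex{2,1,4,0,2} = 3
G(15) = mex{1,0,1,4,3} = 2
G(16) = mex{3,2,0,1,3} = 4
G(17) = mex{2,1,2,0,0} = 3
G(18) = mex{4,3,1,2,4} = 0
G(19) = mex{3,2,3,1,1} = 0
G(20) = mex{0,4,2,3,0} = 1
G(21) = mex{0,3,4,2,2} = 1
G(22) = mex{1,0,3,4,1} = 2
G_A(22) = 2.
Pile B, S = {2, 6}:
n :  0  1  2  3  4  5  6  7  8  9 10 11 12 13 14 15
G :  0  0  1  1  0  0  1  1  0  0  1  1  0  0  1  1
G_B(15) = 1.
Pile C, S = {4, 9}:
G(0) = 0
G(1) = mex{} = 0
G(2) = mex{} = 0
G(3) = mex{} = 0
G(4) = mex{0} = 1
G(5) = mex{0} = 1
G(6) = mex{0} = 1
G(7) = mex{0} = 1
G_C(7) = 1.
Combined Grundy value = 2 ⊕ 1 ⊕ 1 = 2.
A winning move leaves total XOR = 0, i.e. changes one component's Grundy value g to g ⊕ X where X is the current total.
Pile A: need g' = 2⊕2 = 0. Options: 22−2→G=1, 22−4→G=0, 22−5→G=3, 22−6→G=4, 22−9→G=1. Hits: 1.
Pile B: need g' = 1⊕2 = 3. Options: 15−2→G=0, 15−6→G=0. Hits: 0.
Pile C: need g' = 1⊕2 = 3. Options: 7−4→G=0. Hits: 0.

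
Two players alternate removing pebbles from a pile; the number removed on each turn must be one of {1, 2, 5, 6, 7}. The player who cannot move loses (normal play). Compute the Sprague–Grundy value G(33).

n :  0  1  2  3  4  5  6  7  8  9 10 11 12 13 14 15 16 17 18 19 20 21 22 23 24 25 26 27 28 29 30 31 32 33
G :  0  1  2  0  1  2  3  4  5  3  4  0  1  2  0  1  2  3  4  5  3  4  0  1  2  0  1  2  3  4  5  3  4  0

0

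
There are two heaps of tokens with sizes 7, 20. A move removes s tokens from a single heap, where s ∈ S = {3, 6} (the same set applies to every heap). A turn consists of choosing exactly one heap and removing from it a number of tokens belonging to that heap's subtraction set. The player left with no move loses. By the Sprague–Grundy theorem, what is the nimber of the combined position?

2

All heaps use S = {3, 6}:
n :  0  1  2  3  4  5  6  7  8  9 10 11 12 13 14 15 16 17 18 19 20
G :  0  0  0  1  1  1  2  2  2  0  0  0  1  1  1  2  2  2  0  0  0
Heap A: G(7) = 2.
Heap B: G(20) = 0.
Combined Grundy value = 2 ⊕ 0 = 2.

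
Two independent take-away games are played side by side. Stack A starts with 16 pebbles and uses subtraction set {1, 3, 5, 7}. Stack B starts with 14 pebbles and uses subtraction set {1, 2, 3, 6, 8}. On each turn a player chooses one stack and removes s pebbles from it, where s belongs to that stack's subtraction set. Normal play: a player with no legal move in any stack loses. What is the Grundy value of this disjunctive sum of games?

1

Stack A, S = {1, 3, 5, 7}:
G(0) = 0
G(1) = mex{0} = 1
G(2) = mex{1} = 0
G(3) = mex{0,0} = 1
G(4) = mex{1,1} = 0
G(5) = mex{0,0,0} = 1
G(6) = mex{1,1,1} = 0
G(7) = mex{0,0,0,0} = 1
G(8) = mex{1,1,1,1} = 0
G(9) = mex{0,0,0,0} = 1
G(10) = mex{1,1,1,1} = 0
G(11) = mex{0,0,0,0} = 1
G(12) = mex{1,1,1,1} = 0
G(13) = mex{0,0,0,0} = 1
G(14) = mex{1,1,1,1} = 0
G(15) = mex{0,0,0,0} = 1
G(16) = mex{1,1,1,1} = 0
G_A(16) = 0.
Stack B, S = {1, 2, 3, 6, 8}:
G(0) = 0
G(1) = mex{0} = 1
G(2) = mex{1,0} = 2
G(3) = mex{2,1,0} = 3
G(4) = mex{3,2,1} = 0
G(5) = mex{0,3,2} = 1
G(6) = mex{1,0,3,0} = 2
G(7) = mex{2,1,0,1} = 3
G(8) = mex{3,2,1,2,0} = 4
G(9) = mex{4,3,2,3,1} = 0
G(10) = mex{0,4,3,0,2} = 1
G(11) = mex{1,0,4,1,3} = 2
G(12) = mex{2,1,0,2,0} = 3
G(13) = mex{3,2,1,3,1} = 0
G(14) = mex{0,3,2,4,2} = 1
G_B(14) = 1.
Combined Grundy value = 0 ⊕ 1 = 1.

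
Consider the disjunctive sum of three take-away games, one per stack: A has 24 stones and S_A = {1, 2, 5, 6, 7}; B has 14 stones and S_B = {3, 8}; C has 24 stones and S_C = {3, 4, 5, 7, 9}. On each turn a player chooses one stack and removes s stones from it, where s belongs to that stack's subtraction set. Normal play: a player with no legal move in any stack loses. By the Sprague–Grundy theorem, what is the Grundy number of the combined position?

3

Stack A, S = {1, 2, 5, 6, 7}:
G(0) = 0
G(1) = mex{0} = 1
G(2) = mex{1,0} = 2
G(3) = mex{2,1} = 0
G(4) = mex{0,2} = 1
G(5) = mex{1,0,0} = 2
G(6) = mex{2,1,1,0} = 3
G(7) = mex{3,2,2,1,0} = 4
G(8) = mex{4,3,0,2,1} = 5
G(9) = mex{5,4,1,0,2} = 3
G(10) = mex{3,5,2,1,0} = 4
G(11) = mex{4,3,3,2,1} = 0
G(12) = mex{0,4,4,3,2} = 1
G(13) = mex{1,0,5,4,3} = 2
G(14) = mex{2,1,3,5,4} = 0
G(15) = mex{0,2,4,3,5} = 1
G(16) = mex{1,0,0,4,3} = 2
G(17) = mex{2,1,1,0,4} = 3
G(18) = mex{3,2,2,1,0} = 4
G(19) = mex{4,3,0,2,1} = 5
G(20) = mex{5,4,1,0,2} = 3
G(21) = mex{3,5,2,1,0} = 4
G(22) = mex{4,3,3,2,1} = 0
G(23) = mex{0,4,4,3,2} = 1
G(24) = mex{1,0,5,4,3} = 2
G_A(24) = 2.
Stack B, S = {3, 8}:
G(0) = 0
G(1) = mex{} = 0
G(2) = mex{} = 0
G(3) = mex{0} = 1
G(4) = mex{0} = 1
G(5) = mex{0} = 1
G(6) = mex{1} = 0
G(7) = mex{1} = 0
G(8) = mex{1,0} = 2
G(9) = mex{0,0} = 1
G(10) = mex{0,0} = 1
G(11) = mex{2,1} = 0
G(12) = mex{1,1} = 0
G(13) = mex{1,1} = 0
G(14) = mex{0,0} = 1
G_B(14) = 1.
Stack C, S = {3, 4, 5, 7, 9}:
G(0) = 0
G(1) = mex{} = 0
G(2) = mex{} = 0
G(3) = mex{0} = 1
G(4) = mex{0,0} = 1
G(5) = mex{0,0,0} = 1
G(6) = mex{1,0,0} = 2
G(7) = mex{1,1,0,0} = 2
G(8) = mex{1,1,1,0} = 2
G(9) = mex{2,1,1,0,0} = 3
G(10) = mex{2,2,1,1,0} = 3
G(11) = mex{2,2,2,1,0} = 3
G(12) = mex{3,2,2,1,1} = 0
G(13) = mex{3,3,2,2,1} = 0
G(14) = mex{3,3,3,2,1} = 0
G(15) = mex{0,3,3,2,2} = 1
G(16) = mex{0,0,3,3,2} = 1
G(17) = mex{0,0,0,3,2} = 1
G(18) = mex{1,0,0,3,3} = 2
G(19) = mex{1,1,0,0,3} = 2
G(20) = mex{1,1,1,0,3} = 2
G(21) = mex{2,1,1,0,0} = 3
G(22) = mex{2,2,1,1,0} = 3
G(23) = mex{2,2,2,1,0} = 3
G(24) = mex{3,2,2,1,1} = 0
G_C(24) = 0.
Combined Grundy value = 2 ⊕ 1 ⊕ 0 = 3.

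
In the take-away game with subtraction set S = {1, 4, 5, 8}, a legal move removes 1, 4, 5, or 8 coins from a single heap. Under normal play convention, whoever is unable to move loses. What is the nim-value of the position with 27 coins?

G(0) = 0
G(1) = mex{0} = 1
G(2) = mex{1} = 0
G(3) = mex{0} = 1
G(4) = mex{1,0} = 2
G(5) = mex{2,1,0} = 3
G(6) = mex{3,0,1} = 2
G(7) = mex{2,1,0} = 3
G(8) = mex{3,2,1,0} = 4
G(9) = mex{4,3,2,1} = 0
G(10) = mex{0,2,3,0} = 1
G(11) = mex{1,3,2,1} = 0
G(12) = mex{0,4,3,2} = 1
G(13) = mex{1,0,4,3} = 2
G(14) = mex{2,1,0,2} = 3
G(15) = mex{3,0,1,3} = 2
G(16) = mex{2,1,0,4} = 3
G(17) = mex{3,2,1,0} = 4
G(18) = mex{4,3,2,1} = 0
G(19) = mex{0,2,3,0} = 1
G(20) = mex{1,3,2,1} = 0
G(21) = mex{0,4,3,2} = 1
G(22) = mex{1,0,4,3} = 2
G(23) = mex{2,1,0,2} = 3
G(24) = mex{3,0,1,3} = 2
G(25) = mex{2,1,0,4} = 3
G(26) = mex{3,2,1,0} = 4
G(27) = mex{4,3,2,1} = 0

0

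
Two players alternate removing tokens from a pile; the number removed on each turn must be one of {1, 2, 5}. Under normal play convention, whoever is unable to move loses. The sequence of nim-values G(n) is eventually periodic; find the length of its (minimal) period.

3

G(0) = 0
G(1) = mex{0} = 1
G(2) = mex{1,0} = 2
G(3) = mex{2,1} = 0
G(4) = mex{0,2} = 1
G(5) = mex{1,0,0} = 2
G(6) = mex{2,1,1} = 0
G(7) = mex{0,2,2} = 1
G(8) = mex{1,0,0} = 2
G(9) = mex{2,1,1} = 0
G(10) = mex{0,2,2} = 1
G(11) = mex{1,0,0} = 2
G(12) = mex{2,1,1} = 0
G(13) = mex{0,2,2} = 1
G(14) = mex{1,0,0} = 2
G(n+3) = G(n) holds for n = 0,…,4 (a full window of length max(S) = 5), so the sequence is purely periodic with period 3.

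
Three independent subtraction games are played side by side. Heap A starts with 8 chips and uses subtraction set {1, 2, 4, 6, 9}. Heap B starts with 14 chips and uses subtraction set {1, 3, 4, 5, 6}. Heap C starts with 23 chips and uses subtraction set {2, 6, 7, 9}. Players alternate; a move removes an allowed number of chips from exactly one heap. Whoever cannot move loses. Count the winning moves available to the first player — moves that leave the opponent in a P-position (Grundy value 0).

3

Heap A, S = {1, 2, 4, 6, 9}:
G(0) = 0
G(1) = mex{0} = 1
G(2) = mex{1,0} = 2
G(3) = mex{2,1} = 0
G(4) = mex{0,2,0} = 1
G(5) = mex{1,0,1} = 2
G(6) = mex{2,1,2,0} = 3
G(7) = mex{3,2,0,1} = 4
G(8) = mex{4,3,1,2} = 0
G_A(8) = 0.
Heap B, S = {1, 3, 4, 5, 6}:
n :  0  1  2  3  4  5  6  7  8  9 10 11 12 13 14
G :  0  1  0  1  2  3  2  3  4  0  1  0  1  2  3
G_B(14) = 3.
Heap C, S = {2, 6, 7, 9}:
n :  0  1  2  3  4  5  6  7  8  9 10 11 12 13 14 15 16 17 18 19 20 21 22 23
G :  0  0  1  1  0  0  1  1  2  2  3  3  2  2  3  0  0  1  1  0  0  1  1  2
G_C(23) = 2.
Combined Grundy value = 0 ⊕ 3 ⊕ 2 = 1.
A winning move leaves total XOR = 0, i.e. changes one component's Grundy value g to g ⊕ X where X is the current total.
Heap A: need g' = 0⊕1 = 1. Options: 8−1→G=4, 8−2→G=3, 8−4→G=1, 8−6→G=2. Hits: 1.
Heap B: need g' = 3⊕1 = 2. Options: 14−1→G=2, 14−3→G=0, 14−4→G=1, 14−5→G=0, 14−6→G=4. Hits: 1.
Heap C: need g' = 2⊕1 = 3. Options: 23−2→G=1, 23−6→G=1, 23−7→G=0, 23−9→G=3. Hits: 1.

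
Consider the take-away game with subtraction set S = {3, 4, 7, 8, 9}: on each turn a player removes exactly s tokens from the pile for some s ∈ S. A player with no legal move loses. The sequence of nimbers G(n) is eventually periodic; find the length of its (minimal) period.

n :  0  1  2  3  4  5  6  7  8  9 10 11 12 13 14 15 16 17 18 19 20 21 22 23 24 25
G :  0  0  0  1  1  1  2  2  2  3  3  3  0  0  0  1  1  1  2  2  2  3  3  3  0  0
G(n+12) = G(n) holds for n = 0,…,8 (a full window of length max(S) = 9), so the sequence is purely periodic with period 12.

12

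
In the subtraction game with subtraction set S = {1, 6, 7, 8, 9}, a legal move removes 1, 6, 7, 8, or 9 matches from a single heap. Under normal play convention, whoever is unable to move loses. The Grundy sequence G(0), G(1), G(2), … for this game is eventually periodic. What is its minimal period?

14

G(0) = 0
G(1) = mex{0} = 1
G(2) = mex{1} = 0
G(3) = mex{0} = 1
G(4) = mex{1} = 0
G(5) = mex{0} = 1
G(6) = mex{1,0} = 2
G(7) = mex{2,1,0} = 3
G(8) = mex{3,0,1,0} = 2
G(9) = mex{2,1,0,1,0} = 3
G(10) = mex{3,0,1,0,1} = 2
G(11) = mex{2,1,0,1,0} = 3
G(12) = mex{3,2,1,0,1} = 4
G(13) = mex{4,3,2,1,0} = 5
G(14) = mex{5,2,3,2,1} = 0
G(15) = mex{0,3,2,3,2} = 1
G(16) = mex{1,2,3,2,3} = 0
G(17) = mex{0,3,2,3,2} = 1
G(18) = mex{1,4,3,2,3} = 0
G(19) = mex{0,5,4,3,2} = 1
G(20) = mex{1,0,5,4,3} = 2
G(21) = mex{2,1,0,5,4} = 3
G(22) = mex{3,0,1,0,5} = 2
G(23) = mex{2,1,0,1,0} = 3
G(24) = mex{3,0,1,0,1} = 2
G(25) = mex{2,1,0,1,0} = 3
G(26) = mex{3,2,1,0,1} = 4
G(27) = mex{4,3,2,1,0} = 5
G(28) = mex{5,2,3,2,1} = 0
G(29) = mex{0,3,2,3,2} = 1
G(n+14) = G(n) holds for n = 0,…,8 (a full window of length max(S) = 9), so the sequence is purely periodic with period 14.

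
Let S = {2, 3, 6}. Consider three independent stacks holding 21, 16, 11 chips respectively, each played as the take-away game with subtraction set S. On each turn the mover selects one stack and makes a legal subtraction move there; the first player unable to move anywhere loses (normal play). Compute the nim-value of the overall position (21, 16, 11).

All stacks use S = {2, 3, 6}:
G(0) = 0
G(1) = mex{} = 0
G(2) = mex{0} = 1
G(3) = mex{0,0} = 1
G(4) = mex{1,0} = 2
G(5) = mex{1,1} = 0
G(6) = mex{2,1,0} = 3
G(7) = mex{0,2,0} = 1
G(8) = mex{3,0,1} = 2
G(9) = mex{1,3,1} = 0
G(10) = mex{2,1,2} = 0
G(11) = mex{0,2,0} = 1
G(12) = mex{0,0,3} = 1
G(13) = mex{1,0,1} = 2
G(14) = mex{1,1,2} = 0
G(15) = mex{2,1,0} = 3
G(16) = mex{0,2,0} = 1
G(17) = mex{3,0,1} = 2
G(18) = mex{1,3,1} = 0
G(19) = mex{2,1,2} = 0
G(20) = mex{0,2,0} = 1
G(21) = mex{0,0,3} = 1
Stack A: G(21) = 1.
Stack B: G(16) = 1.
Stack C: G(11) = 1.
Combined Grundy value = 1 ⊕ 1 ⊕ 1 = 1.

1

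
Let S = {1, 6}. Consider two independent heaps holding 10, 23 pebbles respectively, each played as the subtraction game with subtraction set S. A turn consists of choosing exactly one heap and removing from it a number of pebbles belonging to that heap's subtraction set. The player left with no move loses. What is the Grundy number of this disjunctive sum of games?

All heaps use S = {1, 6}:
G(0) = 0
G(1) = mex{0} = 1
G(2) = mex{1} = 0
G(3) = mex{0} = 1
G(4) = mex{1} = 0
G(5) = mex{0} = 1
G(6) = mex{1,0} = 2
G(7) = mex{2,1} = 0
G(8) = mex{0,0} = 1
G(9) = mex{1,1} = 0
G(10) = mex{0,0} = 1
G(11) = mex{1,1} = 0
G(12) = mex{0,2} = 1
G(13) = mex{1,0} = 2
G(14) = mex{2,1} = 0
G(15) = mex{0,0} = 1
G(16) = mex{1,1} = 0
G(17) = mex{0,0} = 1
G(18) = mex{1,1} = 0
G(19) = mex{0,2} = 1
G(20) = mex{1,0} = 2
G(21) = mex{2,1} = 0
G(22) = mex{0,0} = 1
G(23) = mex{1,1} = 0
Heap A: G(10) = 1.
Heap B: G(23) = 0.
Combined Grundy value = 1 ⊕ 0 = 1.

1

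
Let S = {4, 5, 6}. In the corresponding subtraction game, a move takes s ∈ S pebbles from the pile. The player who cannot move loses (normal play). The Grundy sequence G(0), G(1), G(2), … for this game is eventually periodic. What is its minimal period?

G(0) = 0
G(1) = mex{} = 0
G(2) = mex{} = 0
G(3) = mex{} = 0
G(4) = mex{0} = 1
G(5) = mex{0,0} = 1
G(6) = mex{0,0,0} = 1
G(7) = mex{0,0,0} = 1
G(8) = mex{1,0,0} = 2
G(9) = mex{1,1,0} = 2
G(10) = mex{1,1,1} = 0
G(11) = mex{1,1,1} = 0
G(12) = mex{2,1,1} = 0
G(13) = mex{2,2,1} = 0
G(14) = mex{0,2,2} = 1
G(15) = mex{0,0,2} = 1
G(16) = mex{0,0,0} = 1
G(17) = mex{0,0,0} = 1
G(18) = mex{1,0,0} = 2
G(19) = mex{1,1,0} = 2
G(20) = mex{1,1,1} = 0
G(21) = mex{1,1,1} = 0
G(n+10) = G(n) holds for n = 0,…,5 (a full window of length max(S) = 6), so the sequence is purely periodic with period 10.

10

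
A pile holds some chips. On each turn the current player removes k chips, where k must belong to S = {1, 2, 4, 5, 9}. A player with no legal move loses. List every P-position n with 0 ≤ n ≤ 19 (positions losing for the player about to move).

n :  0  1  2  3  4  5  6  7  8  9 10 11 12 13 14 15 16 17 18 19
G :  0  1  2  0  1  2  0  1  2  3  4  5  3  0  1  2  0  1  2  0
P-positions are exactly the n with G(n) = 0.

0, 3, 6, 13, 16, 19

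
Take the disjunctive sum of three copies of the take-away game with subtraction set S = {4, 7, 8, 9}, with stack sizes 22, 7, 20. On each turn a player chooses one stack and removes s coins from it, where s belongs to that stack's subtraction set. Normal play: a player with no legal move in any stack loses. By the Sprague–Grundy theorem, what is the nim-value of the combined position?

All stacks use S = {4, 7, 8, 9}:
n :  0  1  2  3  4  5  6  7  8  9 10 11 12 13 14 15 16 17 18 19 20 21 22
G :  0  0  0  0  1  1  1  1  2  2  2  2  3  0  0  0  0  1  1  1  1  2  2
Stack A: G(22) = 2.
Stack B: G(7) = 1.
Stack C: G(20) = 1.
Combined Grundy value = 2 ⊕ 1 ⊕ 1 = 2.

2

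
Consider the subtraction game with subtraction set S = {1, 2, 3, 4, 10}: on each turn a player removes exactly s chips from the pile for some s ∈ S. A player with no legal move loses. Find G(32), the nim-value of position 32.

5

G(0) = 0
G(1) = mex{0} = 1
G(2) = mex{1,0} = 2
G(3) = mex{2,1,0} = 3
G(4) = mex{3,2,1,0} = 4
G(5) = mex{4,3,2,1} = 0
G(6) = mex{0,4,3,2} = 1
G(7) = mex{1,0,4,3} = 2
G(8) = mex{2,1,0,4} = 3
G(9) = mex{3,2,1,0} = 4
G(10) = mex{4,3,2,1,0} = 5
G(11) = mex{5,4,3,2,1} = 0
G(12) = mex{0,5,4,3,2} = 1
G(13) = mex{1,0,5,4,3} = 2
G(14) = mex{2,1,0,5,4} = 3
G(15) = mex{3,2,1,0,0} = 4
G(16) = mex{4,3,2,1,1} = 0
G(17) = mex{0,4,3,2,2} = 1
G(18) = mex{1,0,4,3,3} = 2
G(19) = mex{2,1,0,4,4} = 3
G(20) = mex{3,2,1,0,5} = 4
G(21) = mex{4,3,2,1,0} = 5
G(22) = mex{5,4,3,2,1} = 0
G(23) = mex{0,5,4,3,2} = 1
G(24) = mex{1,0,5,4,3} = 2
G(25) = mex{2,1,0,5,4} = 3
G(26) = mex{3,2,1,0,0} = 4
G(27) = mex{4,3,2,1,1} = 0
G(28) = mex{0,4,3,2,2} = 1
G(29) = mex{1,0,4,3,3} = 2
G(30) = mex{2,1,0,4,4} = 3
G(31) = mex{3,2,1,0,5} = 4
G(32) = mex{4,3,2,1,0} = 5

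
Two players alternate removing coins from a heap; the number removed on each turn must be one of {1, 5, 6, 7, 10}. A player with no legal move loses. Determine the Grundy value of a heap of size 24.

3

n :  0  1  2  3  4  5  6  7  8  9 10 11 12 13 14 15 16 17 18 19 20 21 22 23 24
G :  0  1  0  1  0  1  2  3  2  3  2  3  4  0  1  0  1  0  1  2  3  2  3  2  3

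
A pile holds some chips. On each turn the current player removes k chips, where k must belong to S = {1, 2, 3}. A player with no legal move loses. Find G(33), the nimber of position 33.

1

G(0) = 0
G(1) = mex{0} = 1
G(2) = mex{1,0} = 2
G(3) = mex{2,1,0} = 3
G(4) = mex{3,2,1} = 0
G(5) = mex{0,3,2} = 1
G(6) = mex{1,0,3} = 2
G(7) = mex{2,1,0} = 3
G(8) = mex{3,2,1} = 0
G(9) = mex{0,3,2} = 1
G(10) = mex{1,0,3} = 2
G(11) = mex{2,1,0} = 3
G(12) = mex{3,2,1} = 0
G(13) = mex{0,3,2} = 1
G(14) = mex{1,0,3} = 2
G(15) = mex{2,1,0} = 3
G(16) = mex{3,2,1} = 0
G(17) = mex{0,3,2} = 1
G(18) = mex{1,0,3} = 2
G(19) = mex{2,1,0} = 3
G(20) = mex{3,2,1} = 0
G(21) = mex{0,3,2} = 1
G(22) = mex{1,0,3} = 2
G(23) = mex{2,1,0} = 3
G(24) = mex{3,2,1} = 0
G(25) = mex{0,3,2} = 1
G(26) = mex{1,0,3} = 2
G(27) = mex{2,1,0} = 3
G(28) = mex{3,2,1} = 0
G(29) = mex{0,3,2} = 1
G(30) = mex{1,0,3} = 2
G(31) = mex{2,1,0} = 3
G(32) = mex{3,2,1} = 0
G(33) = mex{0,3,2} = 1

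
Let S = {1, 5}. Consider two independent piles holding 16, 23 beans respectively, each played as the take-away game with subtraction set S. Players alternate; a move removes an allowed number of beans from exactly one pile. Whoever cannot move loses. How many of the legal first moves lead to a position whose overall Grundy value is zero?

All piles use S = {1, 5}:
n :  0  1  2  3  4  5  6  7  8  9 10 11 12 13 14 15 16 17 18 19 20 21 22 23
G :  0  1  0  1  0  1  0  1  0  1  0  1  0  1  0  1  0  1  0  1  0  1  0  1
Pile A: G(16) = 0.
Pile B: G(23) = 1.
Combined Grundy value = 0 ⊕ 1 = 1.
A winning move leaves total XOR = 0, i.e. changes one component's Grundy value g to g ⊕ X where X is the current total.
Pile A: need g' = 0⊕1 = 1. Options: 16−1→G=1, 16−5→G=1. Hits: 2.
Pile B: need g' = 1⊕1 = 0. Options: 23−1→G=0, 23−5→G=0. Hits: 2.

4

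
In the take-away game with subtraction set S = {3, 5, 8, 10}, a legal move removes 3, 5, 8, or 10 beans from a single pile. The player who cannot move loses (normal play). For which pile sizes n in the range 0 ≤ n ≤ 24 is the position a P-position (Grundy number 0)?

n :  0  1  2  3  4  5  6  7  8  9 10 11 12 13 14 15 16 17 18 19 20 21 22 23 24
G :  0  0  0  1  1  1  2  2  2  3  3  3  4  0  0  0  1  1  1  2  2  2  3  3  3
P-positions are exactly the n with G(n) = 0.

0, 1, 2, 13, 14, 15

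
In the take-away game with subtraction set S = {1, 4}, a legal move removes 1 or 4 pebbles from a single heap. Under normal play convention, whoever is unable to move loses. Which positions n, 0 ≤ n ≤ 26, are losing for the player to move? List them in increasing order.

0, 2, 5, 7, 10, 12, 15, 17, 20, 22, 25

n :  0  1  2  3  4  5  6  7  8  9 10 11 12 13 14 15 16 17 18 19 20 21 22 23 24 25 26
G :  0  1  0  1  2  0  1  0  1  2  0  1  0  1  2  0  1  0  1  2  0  1  0  1  2  0  1
P-positions are exactly the n with G(n) = 0.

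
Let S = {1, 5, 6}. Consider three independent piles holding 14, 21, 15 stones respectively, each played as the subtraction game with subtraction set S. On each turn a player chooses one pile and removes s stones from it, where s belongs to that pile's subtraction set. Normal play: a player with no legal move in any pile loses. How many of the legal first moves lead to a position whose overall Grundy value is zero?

3

All piles use S = {1, 5, 6}:
G(0) = 0
G(1) = mex{0} = 1
G(2) = mex{1} = 0
G(3) = mex{0} = 1
G(4) = mex{1} = 0
G(5) = mex{0,0} = 1
G(6) = mex{1,1,0} = 2
G(7) = mex{2,0,1} = 3
G(8) = mex{3,1,0} = 2
G(9) = mex{2,0,1} = 3
G(10) = mex{3,1,0} = 2
G(11) = mex{2,2,1} = 0
G(12) = mex{0,3,2} = 1
G(13) = mex{1,2,3} = 0
G(14) = mex{0,3,2} = 1
G(15) = mex{1,2,3} = 0
G(16) = mex{0,0,2} = 1
G(17) = mex{1,1,0} = 2
G(18) = mex{2,0,1} = 3
G(19) = mex{3,1,0} = 2
G(20) = mex{2,0,1} = 3
G(21) = mex{3,1,0} = 2
Pile A: G(14) = 1.
Pile B: G(21) = 2.
Pile C: G(15) = 0.
Combined Grundy value = 1 ⊕ 2 ⊕ 0 = 3.
A winning move leaves total XOR = 0, i.e. changes one component's Grundy value g to g ⊕ X where X is the current total.
Pile A: need g' = 1⊕3 = 2. Options: 14−1→G=0, 14−5→G=3, 14−6→G=2. Hits: 1.
Pile B: need g' = 2⊕3 = 1. Options: 21−1→G=3, 21−5→G=1, 21−6→G=0. Hits: 1.
Pile C: need g' = 0⊕3 = 3. Options: 15−1→G=1, 15−5→G=2, 15−6→G=3. Hits: 1.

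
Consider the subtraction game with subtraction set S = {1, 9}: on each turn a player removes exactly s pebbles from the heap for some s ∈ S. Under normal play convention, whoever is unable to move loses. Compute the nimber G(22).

G(0) = 0
G(1) = mex{0} = 1
G(2) = mex{1} = 0
G(3) = mex{0} = 1
G(4) = mex{1} = 0
G(5) = mex{0} = 1
G(6) = mex{1} = 0
G(7) = mex{0} = 1
G(8) = mex{1} = 0
G(9) = mex{0,0} = 1
G(10) = mex{1,1} = 0
G(11) = mex{0,0} = 1
G(12) = mex{1,1} = 0
G(13) = mex{0,0} = 1
G(14) = mex{1,1} = 0
G(15) = mex{0,0} = 1
G(16) = mex{1,1} = 0
G(17) = mex{0,0} = 1
G(18) = mex{1,1} = 0
G(19) = mex{0,0} = 1
G(20) = mex{1,1} = 0
G(21) = mex{0,0} = 1
G(22) = mex{1,1} = 0

0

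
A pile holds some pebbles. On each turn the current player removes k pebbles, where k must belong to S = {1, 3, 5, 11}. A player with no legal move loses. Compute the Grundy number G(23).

1

n :  0  1  2  3  4  5  6  7  8  9 10 11 12 13 14 15 16 17 18 19 20 21 22 23
G :  0  1  0  1  0  1  0  1  0  1  0  1  0  1  0  1  0  1  0  1  0  1  0  1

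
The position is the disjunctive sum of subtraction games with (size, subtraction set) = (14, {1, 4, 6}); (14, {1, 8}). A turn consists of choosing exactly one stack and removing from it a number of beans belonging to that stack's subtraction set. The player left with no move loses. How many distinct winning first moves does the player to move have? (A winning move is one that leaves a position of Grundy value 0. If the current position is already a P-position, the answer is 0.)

Stack A, S = {1, 4, 6}:
G(0) = 0
G(1) = mex{0} = 1
G(2) = mex{1} = 0
G(3) = mex{0} = 1
G(4) = mex{1,0} = 2
G(5) = mex{2,1} = 0
G(6) = mex{0,0,0} = 1
G(7) = mex{1,1,1} = 0
G(8) = mex{0,2,0} = 1
G(9) = mex{1,0,1} = 2
G(10) = mex{2,1,2} = 0
G(11) = mex{0,0,0} = 1
G(12) = mex{1,1,1} = 0
G(13) = mex{0,2,0} = 1
G(14) = mex{1,0,1} = 2
G_A(14) = 2.
Stack B, S = {1, 8}:
n :  0  1  2  3  4  5  6  7  8  9 10 11 12 13 14
G :  0  1  0  1  0  1  0  1  2  0  1  0  1  0  1
G_B(14) = 1.
Combined Grundy value = 2 ⊕ 1 = 3.
A winning move leaves total XOR = 0, i.e. changes one component's Grundy value g to g ⊕ X where X is the current total.
Stack A: need g' = 2⊕3 = 1. Options: 14−1→G=1, 14−4→G=0, 14−6→G=1. Hits: 2.
Stack B: need g' = 1⊕3 = 2. Options: 14−1→G=0, 14−8→G=0. Hits: 0.

2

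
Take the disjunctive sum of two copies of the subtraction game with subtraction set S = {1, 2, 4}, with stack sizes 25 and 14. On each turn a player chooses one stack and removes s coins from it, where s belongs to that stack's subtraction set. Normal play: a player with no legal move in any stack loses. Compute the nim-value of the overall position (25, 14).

3

All stacks use S = {1, 2, 4}:
G(0) = 0
G(1) = mex{0} = 1
G(2) = mex{1,0} = 2
G(3) = mex{2,1} = 0
G(4) = mex{0,2,0} = 1
G(5) = mex{1,0,1} = 2
G(6) = mex{2,1,2} = 0
G(7) = mex{0,2,0} = 1
G(8) = mex{1,0,1} = 2
G(9) = mex{2,1,2} = 0
G(10) = mex{0,2,0} = 1
G(11) = mex{1,0,1} = 2
G(12) = mex{2,1,2} = 0
G(13) = mex{0,2,0} = 1
G(14) = mex{1,0,1} = 2
G(15) = mex{2,1,2} = 0
G(16) = mex{0,2,0} = 1
G(17) = mex{1,0,1} = 2
G(18) = mex{2,1,2} = 0
G(19) = mex{0,2,0} = 1
G(20) = mex{1,0,1} = 2
G(21) = mex{2,1,2} = 0
G(22) = mex{0,2,0} = 1
G(23) = mex{1,0,1} = 2
G(24) = mex{2,1,2} = 0
G(25) = mex{0,2,0} = 1
Stack A: G(25) = 1.
Stack B: G(14) = 2.
Combined Grundy value = 1 ⊕ 2 = 3.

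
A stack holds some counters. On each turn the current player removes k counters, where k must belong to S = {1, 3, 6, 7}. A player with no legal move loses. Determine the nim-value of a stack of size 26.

0

G(0) = 0
G(1) = mex{0} = 1
G(2) = mex{1} = 0
G(3) = mex{0,0} = 1
G(4) = mex{1,1} = 0
G(5) = mex{0,0} = 1
G(6) = mex{1,1,0} = 2
G(7) = mex{2,0,1,0} = 3
G(8) = mex{3,1,0,1} = 2
G(9) = mex{2,2,1,0} = 3
G(10) = mex{3,3,0,1} = 2
G(11) = mex{2,2,1,0} = 3
G(12) = mex{3,3,2,1} = 0
G(13) = mex{0,2,3,2} = 1
G(14) = mex{1,3,2,3} = 0
G(15) = mex{0,0,3,2} = 1
G(16) = mex{1,1,2,3} = 0
G(17) = mex{0,0,3,2} = 1
G(18) = mex{1,1,0,3} = 2
G(19) = mex{2,0,1,0} = 3
G(20) = mex{3,1,0,1} = 2
G(21) = mex{2,2,1,0} = 3
G(22) = mex{3,3,0,1} = 2
G(23) = mex{2,2,1,0} = 3
G(24) = mex{3,3,2,1} = 0
G(25) = mex{0,2,3,2} = 1
G(26) = mex{1,3,2,3} = 0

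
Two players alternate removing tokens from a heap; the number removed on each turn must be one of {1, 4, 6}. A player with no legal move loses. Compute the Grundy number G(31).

1

n :  0  1  2  3  4  5  6  7  8  9 10 11 12 13 14 15 16 17 18 19 20 21 22 23 24 25 26 27 28 29 30 31
G :  0  1  0  1  2  0  1  0  1  2  0  1  0  1  2  0  1  0  1  2  0  1  0  1  2  0  1  0  1  2  0  1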